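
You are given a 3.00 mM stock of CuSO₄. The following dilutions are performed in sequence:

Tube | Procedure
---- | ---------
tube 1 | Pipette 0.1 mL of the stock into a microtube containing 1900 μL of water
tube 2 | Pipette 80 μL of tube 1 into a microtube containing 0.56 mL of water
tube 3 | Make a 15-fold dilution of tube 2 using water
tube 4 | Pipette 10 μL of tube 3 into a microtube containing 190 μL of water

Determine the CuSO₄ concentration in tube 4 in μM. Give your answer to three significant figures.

0.0625 μM

Step 1: 0.1 mL + 1900 μL = 2 mL total → factor 2/0.1 = 20
Step 2: 80 μL + 0.56 mL = 640 μL total → factor 640/80 = 8
Step 3: 15-fold → factor 15
Step 4: 10 μL + 190 μL = 200 μL total → factor 200/10 = 20
Overall dilution factor = 20 × 8 × 15 × 20 = 48000
Final = 3.00 mM / 48000 = 6.250 × 10^-5 mM = 0.0625 μM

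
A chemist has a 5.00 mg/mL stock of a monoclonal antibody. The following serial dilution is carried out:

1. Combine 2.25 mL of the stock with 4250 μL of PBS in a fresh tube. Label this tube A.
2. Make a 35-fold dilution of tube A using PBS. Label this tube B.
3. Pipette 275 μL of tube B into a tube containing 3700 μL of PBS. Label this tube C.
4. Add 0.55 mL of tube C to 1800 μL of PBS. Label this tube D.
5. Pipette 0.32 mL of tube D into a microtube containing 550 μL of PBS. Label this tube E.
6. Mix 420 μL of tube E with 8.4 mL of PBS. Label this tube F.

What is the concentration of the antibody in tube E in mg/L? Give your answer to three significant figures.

Step 1: 2.25 mL + 4250 μL = 6.5 mL total → factor 6.5/2.25 = 2.8889
Step 2: 35-fold → factor 35
Step 3: 275 μL + 3700 μL = 3975 μL total → factor 3975/275 = 14.455
Step 4: 0.55 mL + 1800 μL = 2.35 mL total → factor 2.35/0.55 = 4.2727
Step 5: 0.32 mL + 550 μL = 0.87 mL total → factor 0.87/0.32 = 2.7188
Dilution factor through tube E = 2.8889 × 35 × 14.455 × 4.2727 × 2.7188 = 16978
[tube E] = 5.00 mg/mL / 16978 = 0.0002945 mg/mL = 0.295 mg/L

0.295 mg/L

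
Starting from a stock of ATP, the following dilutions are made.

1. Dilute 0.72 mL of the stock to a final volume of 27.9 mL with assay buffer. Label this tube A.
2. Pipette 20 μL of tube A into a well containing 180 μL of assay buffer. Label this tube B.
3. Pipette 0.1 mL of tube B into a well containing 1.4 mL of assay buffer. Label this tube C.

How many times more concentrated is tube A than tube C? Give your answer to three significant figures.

150

Step 1: 0.72 mL brought to 27.9 mL → factor 27.9/0.72 = 38.75
Step 2: 20 μL + 180 μL = 200 μL total → factor 200/20 = 10
Step 3: 0.1 mL + 1.4 mL = 1.5 mL total → factor 1.5/0.1 = 15
Dilution factor to tube A = 38.75; to tube C = 5812.5
[tube A]/[tube C] = (factor to tube C)/(factor to tube A) = 5812.5/38.75 = 150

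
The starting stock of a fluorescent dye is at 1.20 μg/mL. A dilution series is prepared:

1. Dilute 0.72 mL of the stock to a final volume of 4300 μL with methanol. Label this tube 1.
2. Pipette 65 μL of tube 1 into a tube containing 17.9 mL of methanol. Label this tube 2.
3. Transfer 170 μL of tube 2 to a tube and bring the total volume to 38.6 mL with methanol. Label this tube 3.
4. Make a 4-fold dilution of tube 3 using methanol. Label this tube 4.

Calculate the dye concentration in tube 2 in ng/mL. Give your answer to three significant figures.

Step 1: 0.72 mL brought to 4300 μL → factor 4.3/0.72 = 5.9722
Step 2: 65 μL + 17.9 mL = 17965 μL total → factor 17965/65 = 276.38
Dilution factor through tube 2 = 5.9722 × 276.38 = 1650.6
[tube 2] = 1.20 μg/mL / 1650.6 = 0.0007270 μg/mL = 0.727 ng/mL

0.727 ng/mL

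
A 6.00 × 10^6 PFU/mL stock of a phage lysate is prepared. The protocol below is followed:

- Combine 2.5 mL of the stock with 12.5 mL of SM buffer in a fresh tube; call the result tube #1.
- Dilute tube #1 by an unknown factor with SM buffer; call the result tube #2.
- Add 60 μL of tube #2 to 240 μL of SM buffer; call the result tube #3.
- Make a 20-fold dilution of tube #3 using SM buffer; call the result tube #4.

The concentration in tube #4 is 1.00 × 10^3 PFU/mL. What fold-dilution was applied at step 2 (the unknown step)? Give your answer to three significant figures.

Step 1: 2.5 mL + 12.5 mL = 15 mL total → factor 15/2.5 = 6
Step 2: unknown factor x
Step 3: 60 μL + 240 μL = 300 μL total → factor 300/60 = 5
Step 4: 20-fold → factor 20
Product of known-step factors = 600
Overall factor = 6.00 × 10^6 PFU/mL / (1.00 × 10^3 PFU/mL) = 6000
x = 6000 / 600 = 10.0

10.0-fold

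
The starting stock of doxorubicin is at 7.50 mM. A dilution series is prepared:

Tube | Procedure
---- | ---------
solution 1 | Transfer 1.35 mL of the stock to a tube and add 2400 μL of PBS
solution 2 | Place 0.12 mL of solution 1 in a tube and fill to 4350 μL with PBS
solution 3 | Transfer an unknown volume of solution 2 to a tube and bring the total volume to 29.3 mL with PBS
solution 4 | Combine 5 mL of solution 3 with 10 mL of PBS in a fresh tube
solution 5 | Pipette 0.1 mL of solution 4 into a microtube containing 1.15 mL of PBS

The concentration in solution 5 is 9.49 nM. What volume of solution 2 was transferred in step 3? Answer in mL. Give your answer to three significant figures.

Step 1: 1.35 mL + 2400 μL = 3.75 mL total → factor 3.75/1.35 = 2.7778
Step 2: 0.12 mL brought to 4350 μL → factor 4.35/0.12 = 36.25
Step 3: v brought to 29.3 mL → factor = 29.3 mL/v
Step 4: 5 mL + 10 mL = 15 mL total → factor 15/5 = 3
Step 5: 0.1 mL + 1.15 mL = 1.25 mL total → factor 1.25/0.1 = 12.5
Product of known-step factors = 3776
Overall factor = 7.50 mM / (9.49 nM) = 7.9031 × 10^5
Step-3 factor = 7.9031 × 10^5 / 3776 = 209.29
v = 29.3 mL / 209.29 = 0.140 mL

0.140 mL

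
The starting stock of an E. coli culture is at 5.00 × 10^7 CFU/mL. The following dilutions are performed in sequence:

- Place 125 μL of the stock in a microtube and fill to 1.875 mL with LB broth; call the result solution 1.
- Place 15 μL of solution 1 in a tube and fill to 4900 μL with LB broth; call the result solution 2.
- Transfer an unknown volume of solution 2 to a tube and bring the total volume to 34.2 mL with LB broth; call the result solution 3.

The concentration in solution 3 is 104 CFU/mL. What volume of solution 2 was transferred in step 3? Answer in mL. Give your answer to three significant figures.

0.349 mL

Step 1: 125 μL brought to 1.875 mL → factor 1875/125 = 15
Step 2: 15 μL brought to 4900 μL → factor 4900/15 = 326.67
Step 3: v brought to 34.2 mL → factor = 34.2 mL/v
Product of known-step factors = 4900
Overall factor = 5.00 × 10^7 CFU/mL / (104 CFU/mL) = 4.8077 × 10^5
Step-3 factor = 4.8077 × 10^5 / 4900 = 98.116
v = 34.2 mL / 98.116 = 0.349 mL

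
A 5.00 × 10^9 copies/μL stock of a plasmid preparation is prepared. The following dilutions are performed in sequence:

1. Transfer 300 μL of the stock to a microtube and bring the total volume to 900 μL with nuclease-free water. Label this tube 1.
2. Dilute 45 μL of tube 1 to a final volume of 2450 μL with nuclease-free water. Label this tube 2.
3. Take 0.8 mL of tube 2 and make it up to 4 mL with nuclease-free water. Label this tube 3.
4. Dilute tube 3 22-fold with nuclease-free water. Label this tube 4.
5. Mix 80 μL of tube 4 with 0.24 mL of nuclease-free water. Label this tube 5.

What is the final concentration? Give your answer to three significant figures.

Step 1: 300 μL brought to 900 μL → factor 900/300 = 3
Step 2: 45 μL brought to 2450 μL → factor 2450/45 = 54.444
Step 3: 0.8 mL brought to 4 mL → factor 4/0.8 = 5
Step 4: 22-fold → factor 22
Step 5: 80 μL + 0.24 mL = 320 μL total → factor 320/80 = 4
Overall dilution factor = 3 × 54.444 × 5 × 22 × 4 = 71867
Final = 5.00 × 10^9 copies/μL / 71867 = 6.96 × 10^4 copies/μL

6.96 × 10^4 copies/μL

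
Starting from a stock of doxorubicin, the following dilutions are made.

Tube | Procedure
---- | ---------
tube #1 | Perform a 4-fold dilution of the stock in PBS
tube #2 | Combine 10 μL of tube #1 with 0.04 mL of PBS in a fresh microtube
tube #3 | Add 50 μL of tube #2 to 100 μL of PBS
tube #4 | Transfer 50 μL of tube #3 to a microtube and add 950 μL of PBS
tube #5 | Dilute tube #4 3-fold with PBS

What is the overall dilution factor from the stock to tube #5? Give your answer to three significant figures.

3.60 × 10^3

Step 1: 4-fold → factor 4
Step 2: 10 μL + 0.04 mL = 50 μL total → factor 50/10 = 5
Step 3: 50 μL + 100 μL = 150 μL total → factor 150/50 = 3
Step 4: 50 μL + 950 μL = 1000 μL total → factor 1000/50 = 20
Step 5: 3-fold → factor 3
Overall dilution factor = 4 × 5 × 3 × 20 × 3 = 3600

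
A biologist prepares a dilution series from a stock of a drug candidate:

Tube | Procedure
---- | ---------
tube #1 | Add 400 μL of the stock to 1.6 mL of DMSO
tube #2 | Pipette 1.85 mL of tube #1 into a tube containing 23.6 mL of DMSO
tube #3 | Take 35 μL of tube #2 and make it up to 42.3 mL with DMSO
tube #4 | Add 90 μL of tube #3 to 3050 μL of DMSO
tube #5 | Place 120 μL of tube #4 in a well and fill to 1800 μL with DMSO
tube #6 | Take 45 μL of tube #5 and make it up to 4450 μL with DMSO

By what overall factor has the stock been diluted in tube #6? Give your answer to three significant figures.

4.30 × 10^9

Step 1: 400 μL + 1.6 mL = 2000 μL total → factor 2000/400 = 5
Step 2: 1.85 mL + 23.6 mL = 25.45 mL total → factor 25.45/1.85 = 13.757
Step 3: 35 μL brought to 42.3 mL → factor 42300/35 = 1208.6
Step 4: 90 μL + 3050 μL = 3140 μL total → factor 3140/90 = 34.889
Step 5: 120 μL brought to 1800 μL → factor 1800/120 = 15
Step 6: 45 μL brought to 4450 μL → factor 4450/45 = 98.889
Overall dilution factor = 5 × 13.757 × 1208.6 × 34.889 × 15 × 98.889 = 4.3021 × 10^9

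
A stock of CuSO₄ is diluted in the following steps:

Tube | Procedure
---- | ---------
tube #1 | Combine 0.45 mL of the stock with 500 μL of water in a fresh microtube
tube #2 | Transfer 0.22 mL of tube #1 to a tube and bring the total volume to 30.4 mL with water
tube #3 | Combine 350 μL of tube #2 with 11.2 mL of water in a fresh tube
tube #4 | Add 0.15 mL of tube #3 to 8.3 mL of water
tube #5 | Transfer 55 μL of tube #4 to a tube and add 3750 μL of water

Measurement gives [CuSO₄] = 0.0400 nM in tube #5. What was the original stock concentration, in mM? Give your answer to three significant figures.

Step 1: 0.45 mL + 500 μL = 0.95 mL total → factor 0.95/0.45 = 2.1111
Step 2: 0.22 mL brought to 30.4 mL → factor 30.4/0.22 = 138.18
Step 3: 350 μL + 11.2 mL = 11550 μL total → factor 11550/350 = 33
Step 4: 0.15 mL + 8.3 mL = 8.45 mL total → factor 8.45/0.15 = 56.333
Step 5: 55 μL + 3750 μL = 3805 μL total → factor 3805/55 = 69.182
Overall dilution factor = 2.1111 × 138.18 × 33 × 56.333 × 69.182 = 3.7517 × 10^7
Stock = 0.0400 nM × 3.7517 × 10^7 = 1.501 × 10^6 nM = 1.50 mM

1.50 mM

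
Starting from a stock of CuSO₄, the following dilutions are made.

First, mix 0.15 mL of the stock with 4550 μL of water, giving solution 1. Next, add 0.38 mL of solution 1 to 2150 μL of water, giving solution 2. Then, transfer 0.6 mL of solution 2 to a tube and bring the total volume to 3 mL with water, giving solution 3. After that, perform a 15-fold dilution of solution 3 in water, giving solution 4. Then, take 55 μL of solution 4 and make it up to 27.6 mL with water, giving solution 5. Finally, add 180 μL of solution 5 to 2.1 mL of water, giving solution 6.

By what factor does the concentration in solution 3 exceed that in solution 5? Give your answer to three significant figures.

7.53 × 10^3

Step 1: 0.15 mL + 4550 μL = 4.7 mL total → factor 4.7/0.15 = 31.333
Step 2: 0.38 mL + 2150 μL = 2.53 mL total → factor 2.53/0.38 = 6.6579
Step 3: 0.6 mL brought to 3 mL → factor 3/0.6 = 5
Step 4: 15-fold → factor 15
Step 5: 55 μL brought to 27.6 mL → factor 27600/55 = 501.82
Dilution factor to solution 3 = 1043.1; to solution 5 = 7.8515 × 10^6
[solution 3]/[solution 5] = (factor to solution 5)/(factor to solution 3) = 7.8515 × 10^6/1043.1 = 7.53 × 10^3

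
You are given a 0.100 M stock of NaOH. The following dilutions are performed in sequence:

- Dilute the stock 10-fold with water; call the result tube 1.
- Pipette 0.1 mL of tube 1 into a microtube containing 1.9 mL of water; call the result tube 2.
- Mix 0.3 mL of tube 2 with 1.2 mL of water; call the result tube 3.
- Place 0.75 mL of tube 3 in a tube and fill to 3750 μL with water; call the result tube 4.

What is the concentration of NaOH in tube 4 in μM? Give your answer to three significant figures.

Step 1: 10-fold → factor 10
Step 2: 0.1 mL + 1.9 mL = 2 mL total → factor 2/0.1 = 20
Step 3: 0.3 mL + 1.2 mL = 1.5 mL total → factor 1.5/0.3 = 5
Step 4: 0.75 mL brought to 3750 μL → factor 3.75/0.75 = 5
Overall dilution factor = 10 × 20 × 5 × 5 = 5000
Final = 0.100 M / 5000 = 2.000 × 10^-5 M = 20.0 μM

20.0 μM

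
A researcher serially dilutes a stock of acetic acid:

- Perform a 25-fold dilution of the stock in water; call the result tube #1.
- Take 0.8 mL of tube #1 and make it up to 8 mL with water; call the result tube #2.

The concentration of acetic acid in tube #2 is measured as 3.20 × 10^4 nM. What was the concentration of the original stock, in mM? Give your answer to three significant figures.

Step 1: 25-fold → factor 25
Step 2: 0.8 mL brought to 8 mL → factor 8/0.8 = 10
Overall dilution factor = 25 × 10 = 250
Stock = 3.20 × 10^4 nM × 250 = 8.000 × 10^6 nM = 8.00 mM

8.00 mM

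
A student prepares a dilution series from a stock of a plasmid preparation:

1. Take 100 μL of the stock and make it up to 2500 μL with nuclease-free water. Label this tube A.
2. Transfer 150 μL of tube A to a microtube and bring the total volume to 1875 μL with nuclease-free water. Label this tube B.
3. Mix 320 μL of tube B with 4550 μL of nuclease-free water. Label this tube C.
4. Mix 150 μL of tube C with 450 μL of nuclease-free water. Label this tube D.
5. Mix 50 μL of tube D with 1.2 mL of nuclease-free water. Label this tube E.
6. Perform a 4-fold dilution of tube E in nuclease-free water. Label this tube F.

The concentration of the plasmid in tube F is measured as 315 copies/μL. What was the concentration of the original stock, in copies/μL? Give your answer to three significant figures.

5.99 × 10^8 copies/μL

Step 1: 100 μL brought to 2500 μL → factor 2500/100 = 25
Step 2: 150 μL brought to 1875 μL → factor 1875/150 = 12.5
Step 3: 320 μL + 4550 μL = 4870 μL total → factor 4870/320 = 15.219
Step 4: 150 μL + 450 μL = 600 μL total → factor 600/150 = 4
Step 5: 50 μL + 1.2 mL = 1250 μL total → factor 1250/50 = 25
Step 6: 4-fold → factor 4
Overall dilution factor = 25 × 12.5 × 15.219 × 4 × 25 × 4 = 1.9023 × 10^6
Stock = 315 copies/μL × 1.9023 × 10^6 = 5.99 × 10^8 copies/μL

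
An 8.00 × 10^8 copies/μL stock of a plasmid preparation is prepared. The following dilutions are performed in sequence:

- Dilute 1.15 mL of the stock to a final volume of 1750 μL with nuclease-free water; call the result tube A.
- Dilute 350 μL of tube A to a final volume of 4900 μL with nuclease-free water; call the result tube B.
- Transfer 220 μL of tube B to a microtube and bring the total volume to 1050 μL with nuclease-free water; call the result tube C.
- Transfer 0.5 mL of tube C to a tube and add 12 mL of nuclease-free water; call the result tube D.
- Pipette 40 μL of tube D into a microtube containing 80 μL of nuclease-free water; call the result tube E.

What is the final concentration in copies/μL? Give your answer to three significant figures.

1.05 × 10^5 copies/μL

Step 1: 1.15 mL brought to 1750 μL → factor 1.75/1.15 = 1.5217
Step 2: 350 μL brought to 4900 μL → factor 4900/350 = 14
Step 3: 220 μL brought to 1050 μL → factor 1050/220 = 4.7727
Step 4: 0.5 mL + 12 mL = 12.5 mL total → factor 12.5/0.5 = 25
Step 5: 40 μL + 80 μL = 120 μL total → factor 120/40 = 3
Overall dilution factor = 1.5217 × 14 × 4.7727 × 25 × 3 = 7626
Final = 8.00 × 10^8 copies/μL / 7626 = 1.05 × 10^5 copies/μL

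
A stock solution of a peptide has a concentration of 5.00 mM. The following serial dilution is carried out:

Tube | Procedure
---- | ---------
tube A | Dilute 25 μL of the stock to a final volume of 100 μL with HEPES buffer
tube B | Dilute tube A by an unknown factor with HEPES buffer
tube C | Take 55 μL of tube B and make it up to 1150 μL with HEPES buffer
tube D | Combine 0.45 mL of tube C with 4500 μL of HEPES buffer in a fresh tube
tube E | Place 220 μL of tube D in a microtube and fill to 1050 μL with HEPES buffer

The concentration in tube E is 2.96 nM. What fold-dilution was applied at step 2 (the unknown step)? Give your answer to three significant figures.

Step 1: 25 μL brought to 100 μL → factor 100/25 = 4
Step 2: unknown factor x
Step 3: 55 μL brought to 1150 μL → factor 1150/55 = 20.909
Step 4: 0.45 mL + 4500 μL = 4.95 mL total → factor 4.95/0.45 = 11
Step 5: 220 μL brought to 1050 μL → factor 1050/220 = 4.7727
Product of known-step factors = 4390.9
Overall factor = 5.00 mM / (2.96 nM) = 1.6892 × 10^6
x = 1.6892 × 10^6 / 4390.9 = 385

385-fold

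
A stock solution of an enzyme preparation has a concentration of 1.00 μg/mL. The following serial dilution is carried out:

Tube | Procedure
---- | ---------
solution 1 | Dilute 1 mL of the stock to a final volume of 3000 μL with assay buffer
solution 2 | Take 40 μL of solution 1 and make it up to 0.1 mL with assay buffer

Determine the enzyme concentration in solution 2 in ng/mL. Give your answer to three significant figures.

133 ng/mL

Step 1: 1 mL brought to 3000 μL → factor 3/1 = 3
Step 2: 40 μL brought to 0.1 mL → factor 100/40 = 2.5
Overall dilution factor = 3 × 2.5 = 7.5
Final = 1.00 μg/mL / 7.5 = 0.1333 μg/mL = 133 ng/mL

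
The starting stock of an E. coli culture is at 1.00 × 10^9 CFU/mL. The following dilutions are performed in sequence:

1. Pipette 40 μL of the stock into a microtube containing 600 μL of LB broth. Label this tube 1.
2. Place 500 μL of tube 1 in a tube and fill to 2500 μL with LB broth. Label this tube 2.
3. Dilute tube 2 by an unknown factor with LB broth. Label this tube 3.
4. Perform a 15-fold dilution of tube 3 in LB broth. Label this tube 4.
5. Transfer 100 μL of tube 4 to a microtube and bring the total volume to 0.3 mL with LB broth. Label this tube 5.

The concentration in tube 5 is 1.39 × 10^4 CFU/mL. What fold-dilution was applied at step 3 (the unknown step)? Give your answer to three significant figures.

Step 1: 40 μL + 600 μL = 640 μL total → factor 640/40 = 16
Step 2: 500 μL brought to 2500 μL → factor 2500/500 = 5
Step 3: unknown factor x
Step 4: 15-fold → factor 15
Step 5: 100 μL brought to 0.3 mL → factor 300/100 = 3
Product of known-step factors = 3600
Overall factor = 1.00 × 10^9 CFU/mL / (1.39 × 10^4 CFU/mL) = 71942
x = 71942 / 3600 = 20.0

20.0-fold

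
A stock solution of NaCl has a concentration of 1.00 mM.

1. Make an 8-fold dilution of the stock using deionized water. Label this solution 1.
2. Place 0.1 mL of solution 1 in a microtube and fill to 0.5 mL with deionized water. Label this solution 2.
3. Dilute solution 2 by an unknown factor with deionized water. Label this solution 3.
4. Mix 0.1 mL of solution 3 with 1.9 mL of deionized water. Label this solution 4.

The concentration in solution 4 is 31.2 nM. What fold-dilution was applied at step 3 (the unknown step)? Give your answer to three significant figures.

40.1-fold

Step 1: 8-fold → factor 8
Step 2: 0.1 mL brought to 0.5 mL → factor 0.5/0.1 = 5
Step 3: unknown factor x
Step 4: 0.1 mL + 1.9 mL = 2 mL total → factor 2/0.1 = 20
Product of known-step factors = 800
Overall factor = 1.00 mM / (31.2 nM) = 32051
x = 32051 / 800 = 40.1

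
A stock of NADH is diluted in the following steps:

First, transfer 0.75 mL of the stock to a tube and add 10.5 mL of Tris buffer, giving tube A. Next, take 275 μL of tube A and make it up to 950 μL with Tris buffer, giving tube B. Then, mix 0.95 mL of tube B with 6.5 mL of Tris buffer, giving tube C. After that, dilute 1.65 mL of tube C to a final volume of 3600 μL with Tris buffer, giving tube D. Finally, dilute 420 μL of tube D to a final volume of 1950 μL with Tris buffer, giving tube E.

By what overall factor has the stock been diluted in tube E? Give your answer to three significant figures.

4.12 × 10^3

Step 1: 0.75 mL + 10.5 mL = 11.25 mL total → factor 11.25/0.75 = 15
Step 2: 275 μL brought to 950 μL → factor 950/275 = 3.4545
Step 3: 0.95 mL + 6.5 mL = 7.45 mL total → factor 7.45/0.95 = 7.8421
Step 4: 1.65 mL brought to 3600 μL → factor 3.6/1.65 = 2.1818
Step 5: 420 μL brought to 1950 μL → factor 1950/420 = 4.6429
Overall dilution factor = 15 × 3.4545 × 7.8421 × 2.1818 × 4.6429 = 4116.4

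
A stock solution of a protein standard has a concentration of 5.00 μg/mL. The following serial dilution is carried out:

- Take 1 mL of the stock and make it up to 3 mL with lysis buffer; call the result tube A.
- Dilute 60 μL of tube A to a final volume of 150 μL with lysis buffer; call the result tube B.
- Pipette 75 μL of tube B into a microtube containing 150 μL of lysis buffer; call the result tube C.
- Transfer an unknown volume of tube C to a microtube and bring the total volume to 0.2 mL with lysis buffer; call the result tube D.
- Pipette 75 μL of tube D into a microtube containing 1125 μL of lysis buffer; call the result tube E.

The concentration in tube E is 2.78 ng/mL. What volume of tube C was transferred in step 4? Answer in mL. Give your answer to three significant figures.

0.0400 mL

Step 1: 1 mL brought to 3 mL → factor 3/1 = 3
Step 2: 60 μL brought to 150 μL → factor 150/60 = 2.5
Step 3: 75 μL + 150 μL = 225 μL total → factor 225/75 = 3
Step 4: v brought to 0.2 mL → factor = 0.2 mL/v
Step 5: 75 μL + 1125 μL = 1200 μL total → factor 1200/75 = 16
Product of known-step factors = 360
Overall factor = 5.00 μg/mL / (2.78 ng/mL) = 1798.6
Step-4 factor = 1798.6 / 360 = 4.996
v = 0.2 mL / 4.996 = 0.0400 mL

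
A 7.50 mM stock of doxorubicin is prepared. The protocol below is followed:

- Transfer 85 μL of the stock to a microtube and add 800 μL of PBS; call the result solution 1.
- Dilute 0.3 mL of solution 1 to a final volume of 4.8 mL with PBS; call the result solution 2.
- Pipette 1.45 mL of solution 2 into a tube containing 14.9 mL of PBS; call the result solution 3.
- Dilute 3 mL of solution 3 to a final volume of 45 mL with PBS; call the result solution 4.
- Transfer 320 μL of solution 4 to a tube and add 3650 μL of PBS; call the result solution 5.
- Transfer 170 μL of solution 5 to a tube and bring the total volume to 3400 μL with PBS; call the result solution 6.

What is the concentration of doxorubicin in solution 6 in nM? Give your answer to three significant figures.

1.07 nM

Step 1: 85 μL + 800 μL = 885 μL total → factor 885/85 = 10.412
Step 2: 0.3 mL brought to 4.8 mL → factor 4.8/0.3 = 16
Step 3: 1.45 mL + 14.9 mL = 16.35 mL total → factor 16.35/1.45 = 11.276
Step 4: 3 mL brought to 45 mL → factor 45/3 = 15
Step 5: 320 μL + 3650 μL = 3970 μL total → factor 3970/320 = 12.406
Step 6: 170 μL brought to 3400 μL → factor 3400/170 = 20
Overall dilution factor = 10.412 × 16 × 11.276 × 15 × 12.406 × 20 = 6.9913 × 10^6
Final = 7.50 mM / 6.9913 × 10^6 = 1.073 × 10^-6 mM = 1.07 nM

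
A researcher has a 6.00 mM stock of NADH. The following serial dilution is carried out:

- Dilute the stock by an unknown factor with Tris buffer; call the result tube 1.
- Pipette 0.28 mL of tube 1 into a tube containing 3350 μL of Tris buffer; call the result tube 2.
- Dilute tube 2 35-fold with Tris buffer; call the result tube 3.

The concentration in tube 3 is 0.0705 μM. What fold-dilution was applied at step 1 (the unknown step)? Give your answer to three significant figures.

Step 1: unknown factor x
Step 2: 0.28 mL + 3350 μL = 3.63 mL total → factor 3.63/0.28 = 12.964
Step 3: 35-fold → factor 35
Product of known-step factors = 453.75
Overall factor = 6.00 mM / (0.0705 μM) = 85106
x = 85106 / 453.75 = 188

188-fold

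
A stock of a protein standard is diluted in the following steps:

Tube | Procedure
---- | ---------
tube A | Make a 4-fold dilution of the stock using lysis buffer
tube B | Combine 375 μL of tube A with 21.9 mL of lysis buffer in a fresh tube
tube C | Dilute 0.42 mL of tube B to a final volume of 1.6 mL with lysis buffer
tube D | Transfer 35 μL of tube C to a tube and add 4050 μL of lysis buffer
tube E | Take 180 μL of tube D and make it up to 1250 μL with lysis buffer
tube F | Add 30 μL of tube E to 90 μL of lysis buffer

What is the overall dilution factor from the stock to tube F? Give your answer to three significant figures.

Step 1: 4-fold → factor 4
Step 2: 375 μL + 21.9 mL = 22275 μL total → factor 22275/375 = 59.4
Step 3: 0.42 mL brought to 1.6 mL → factor 1.6/0.42 = 3.8095
Step 4: 35 μL + 4050 μL = 4085 μL total → factor 4085/35 = 116.71
Step 5: 180 μL brought to 1250 μL → factor 1250/180 = 6.9444
Step 6: 30 μL + 90 μL = 120 μL total → factor 120/30 = 4
Overall dilution factor = 4 × 59.4 × 3.8095 × 116.71 × 6.9444 × 4 = 2.9345 × 10^6

2.93 × 10^6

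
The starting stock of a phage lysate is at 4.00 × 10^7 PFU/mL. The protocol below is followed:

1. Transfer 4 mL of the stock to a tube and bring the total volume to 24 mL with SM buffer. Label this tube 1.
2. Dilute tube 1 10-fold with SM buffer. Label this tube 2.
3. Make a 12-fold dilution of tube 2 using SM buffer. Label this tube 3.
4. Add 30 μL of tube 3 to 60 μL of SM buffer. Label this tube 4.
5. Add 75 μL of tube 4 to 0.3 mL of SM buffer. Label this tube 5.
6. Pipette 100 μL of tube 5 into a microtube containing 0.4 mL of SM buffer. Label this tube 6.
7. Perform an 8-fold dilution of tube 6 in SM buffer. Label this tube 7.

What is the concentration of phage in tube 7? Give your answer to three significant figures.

Step 1: 4 mL brought to 24 mL → factor 24/4 = 6
Step 2: 10-fold → factor 10
Step 3: 12-fold → factor 12
Step 4: 30 μL + 60 μL = 90 μL total → factor 90/30 = 3
Step 5: 75 μL + 0.3 mL = 375 μL total → factor 375/75 = 5
Step 6: 100 μL + 0.4 mL = 500 μL total → factor 500/100 = 5
Step 7: 8-fold → factor 8
Overall dilution factor = 6 × 10 × 12 × 3 × 5 × 5 × 8 = 4.32 × 10^5
Final = 4.00 × 10^7 PFU/mL / 4.32 × 10^5 = 92.6 PFU/mL

92.6 PFU/mL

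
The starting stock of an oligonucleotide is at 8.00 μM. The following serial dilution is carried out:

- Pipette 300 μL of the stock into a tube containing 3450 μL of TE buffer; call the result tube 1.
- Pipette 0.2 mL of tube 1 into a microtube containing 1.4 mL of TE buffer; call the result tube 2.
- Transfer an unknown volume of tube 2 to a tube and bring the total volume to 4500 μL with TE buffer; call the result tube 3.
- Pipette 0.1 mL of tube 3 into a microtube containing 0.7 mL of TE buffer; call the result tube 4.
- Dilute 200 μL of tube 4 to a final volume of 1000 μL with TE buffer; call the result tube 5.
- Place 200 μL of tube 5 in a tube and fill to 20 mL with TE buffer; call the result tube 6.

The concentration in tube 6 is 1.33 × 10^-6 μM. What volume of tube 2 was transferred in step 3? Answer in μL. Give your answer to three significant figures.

299 μL

Step 1: 300 μL + 3450 μL = 3750 μL total → factor 3750/300 = 12.5
Step 2: 0.2 mL + 1.4 mL = 1.6 mL total → factor 1.6/0.2 = 8
Step 3: v brought to 4500 μL → factor = 4500 μL/v
Step 4: 0.1 mL + 0.7 mL = 0.8 mL total → factor 0.8/0.1 = 8
Step 5: 200 μL brought to 1000 μL → factor 1000/200 = 5
Step 6: 200 μL brought to 20 mL → factor 20000/200 = 100
Product of known-step factors = 4 × 10^5
Overall factor = 8.00 μM / (1.33 × 10^-6 μM) = 6.015 × 10^6
Step-3 factor = 6.015 × 10^6 / 4 × 10^5 = 15.038
v = 4500 μL / 15.038 = 299 μL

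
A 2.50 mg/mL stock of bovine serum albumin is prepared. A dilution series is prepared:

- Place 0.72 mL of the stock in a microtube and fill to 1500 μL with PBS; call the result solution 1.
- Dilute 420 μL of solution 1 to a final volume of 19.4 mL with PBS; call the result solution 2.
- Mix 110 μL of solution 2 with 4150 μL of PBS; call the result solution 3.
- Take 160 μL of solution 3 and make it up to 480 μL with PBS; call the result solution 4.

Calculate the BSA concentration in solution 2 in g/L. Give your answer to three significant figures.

0.0260 g/L

Step 1: 0.72 mL brought to 1500 μL → factor 1.5/0.72 = 2.0833
Step 2: 420 μL brought to 19.4 mL → factor 19400/420 = 46.19
Dilution factor through solution 2 = 2.0833 × 46.19 = 96.23
[solution 2] = 2.50 mg/mL / 96.23 = 0.02598 mg/mL = 0.0260 g/L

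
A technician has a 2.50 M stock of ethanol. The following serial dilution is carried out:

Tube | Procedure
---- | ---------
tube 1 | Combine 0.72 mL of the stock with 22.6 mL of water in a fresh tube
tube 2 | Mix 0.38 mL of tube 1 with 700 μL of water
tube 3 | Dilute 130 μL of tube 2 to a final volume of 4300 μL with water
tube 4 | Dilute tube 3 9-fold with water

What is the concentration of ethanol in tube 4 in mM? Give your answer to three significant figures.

0.0912 mM

Step 1: 0.72 mL + 22.6 mL = 23.32 mL total → factor 23.32/0.72 = 32.389
Step 2: 0.38 mL + 700 μL = 1.08 mL total → factor 1.08/0.38 = 2.8421
Step 3: 130 μL brought to 4300 μL → factor 4300/130 = 33.077
Step 4: 9-fold → factor 9
Overall dilution factor = 32.389 × 2.8421 × 33.077 × 9 = 27403
Final = 2.50 M / 27403 = 9.123 × 10^-5 M = 0.0912 mM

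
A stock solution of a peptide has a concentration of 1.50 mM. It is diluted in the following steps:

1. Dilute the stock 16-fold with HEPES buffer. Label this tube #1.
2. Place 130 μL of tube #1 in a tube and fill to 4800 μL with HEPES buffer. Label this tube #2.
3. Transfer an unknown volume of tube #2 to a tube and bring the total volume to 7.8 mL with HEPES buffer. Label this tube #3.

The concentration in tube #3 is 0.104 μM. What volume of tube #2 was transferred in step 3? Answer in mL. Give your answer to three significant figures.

0.319 mL

Step 1: 16-fold → factor 16
Step 2: 130 μL brought to 4800 μL → factor 4800/130 = 36.923
Step 3: v brought to 7.8 mL → factor = 7.8 mL/v
Product of known-step factors = 590.77
Overall factor = 1.50 mM / (0.104 μM) = 14423
Step-3 factor = 14423 / 590.77 = 24.414
v = 7.8 mL / 24.414 = 0.319 mL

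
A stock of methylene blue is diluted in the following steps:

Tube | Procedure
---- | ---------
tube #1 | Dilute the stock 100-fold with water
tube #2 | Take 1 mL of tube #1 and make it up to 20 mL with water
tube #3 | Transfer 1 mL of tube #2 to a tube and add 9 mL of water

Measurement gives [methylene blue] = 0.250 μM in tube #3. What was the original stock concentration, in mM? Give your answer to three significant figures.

5.00 mM

Step 1: 100-fold → factor 100
Step 2: 1 mL brought to 20 mL → factor 20/1 = 20
Step 3: 1 mL + 9 mL = 10 mL total → factor 10/1 = 10
Overall dilution factor = 100 × 20 × 10 = 20000
Stock = 0.250 μM × 20000 = 5000 μM = 5.00 mM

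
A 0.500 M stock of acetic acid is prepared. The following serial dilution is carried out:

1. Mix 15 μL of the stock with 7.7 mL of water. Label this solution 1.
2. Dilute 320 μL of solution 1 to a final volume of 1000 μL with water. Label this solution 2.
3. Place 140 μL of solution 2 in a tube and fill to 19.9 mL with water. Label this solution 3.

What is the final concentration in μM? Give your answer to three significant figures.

2.19 μM

Step 1: 15 μL + 7.7 mL = 7715 μL total → factor 7715/15 = 514.33
Step 2: 320 μL brought to 1000 μL → factor 1000/320 = 3.125
Step 3: 140 μL brought to 19.9 mL → factor 19900/140 = 142.14
Overall dilution factor = 514.33 × 3.125 × 142.14 = 2.2847 × 10^5
Final = 0.500 M / 2.2847 × 10^5 = 2.189 × 10^-6 M = 2.19 μM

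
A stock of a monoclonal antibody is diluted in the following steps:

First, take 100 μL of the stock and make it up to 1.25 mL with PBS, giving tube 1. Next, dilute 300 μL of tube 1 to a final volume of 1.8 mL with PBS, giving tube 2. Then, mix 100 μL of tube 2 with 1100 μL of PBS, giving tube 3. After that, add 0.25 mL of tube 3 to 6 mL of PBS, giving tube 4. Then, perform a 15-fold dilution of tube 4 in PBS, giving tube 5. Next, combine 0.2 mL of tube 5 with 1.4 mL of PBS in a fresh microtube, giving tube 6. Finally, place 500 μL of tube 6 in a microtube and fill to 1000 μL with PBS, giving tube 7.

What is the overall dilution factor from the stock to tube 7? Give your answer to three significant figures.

5.40 × 10^6

Step 1: 100 μL brought to 1.25 mL → factor 1250/100 = 12.5
Step 2: 300 μL brought to 1.8 mL → factor 1800/300 = 6
Step 3: 100 μL + 1100 μL = 1200 μL total → factor 1200/100 = 12
Step 4: 0.25 mL + 6 mL = 6.25 mL total → factor 6.25/0.25 = 25
Step 5: 15-fold → factor 15
Step 6: 0.2 mL + 1.4 mL = 1.6 mL total → factor 1.6/0.2 = 8
Step 7: 500 μL brought to 1000 μL → factor 1000/500 = 2
Overall dilution factor = 12.5 × 6 × 12 × 25 × 15 × 8 × 2 = 5.4 × 10^6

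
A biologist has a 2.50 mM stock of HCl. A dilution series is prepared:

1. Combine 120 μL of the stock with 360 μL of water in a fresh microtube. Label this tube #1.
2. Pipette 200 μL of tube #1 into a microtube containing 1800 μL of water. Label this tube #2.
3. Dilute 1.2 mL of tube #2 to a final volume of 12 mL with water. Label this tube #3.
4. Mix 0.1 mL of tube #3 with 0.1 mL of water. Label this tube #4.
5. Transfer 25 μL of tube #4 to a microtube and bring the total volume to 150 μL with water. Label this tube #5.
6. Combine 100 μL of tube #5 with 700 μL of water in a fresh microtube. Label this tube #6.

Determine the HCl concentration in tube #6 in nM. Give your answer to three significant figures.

65.1 nM

Step 1: 120 μL + 360 μL = 480 μL total → factor 480/120 = 4
Step 2: 200 μL + 1800 μL = 2000 μL total → factor 2000/200 = 10
Step 3: 1.2 mL brought to 12 mL → factor 12/1.2 = 10
Step 4: 0.1 mL + 0.1 mL = 0.2 mL total → factor 0.2/0.1 = 2
Step 5: 25 μL brought to 150 μL → factor 150/25 = 6
Step 6: 100 μL + 700 μL = 800 μL total → factor 800/100 = 8
Overall dilution factor = 4 × 10 × 10 × 2 × 6 × 8 = 38400
Final = 2.50 mM / 38400 = 6.510 × 10^-5 mM = 65.1 nM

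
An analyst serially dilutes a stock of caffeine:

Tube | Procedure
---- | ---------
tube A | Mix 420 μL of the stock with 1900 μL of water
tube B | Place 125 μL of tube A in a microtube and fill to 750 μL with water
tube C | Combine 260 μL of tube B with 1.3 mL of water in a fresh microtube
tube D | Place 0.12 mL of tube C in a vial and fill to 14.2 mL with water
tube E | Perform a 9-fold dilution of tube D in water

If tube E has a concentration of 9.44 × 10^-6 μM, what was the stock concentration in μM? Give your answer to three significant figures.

Step 1: 420 μL + 1900 μL = 2320 μL total → factor 2320/420 = 5.5238
Step 2: 125 μL brought to 750 μL → factor 750/125 = 6
Step 3: 260 μL + 1.3 mL = 1560 μL total → factor 1560/260 = 6
Step 4: 0.12 mL brought to 14.2 mL → factor 14.2/0.12 = 118.33
Step 5: 9-fold → factor 9
Overall dilution factor = 5.5238 × 6 × 6 × 118.33 × 9 = 2.1178 × 10^5
Stock = 9.44 × 10^-6 μM × 2.1178 × 10^5 = 2.00 μM

2.00 μM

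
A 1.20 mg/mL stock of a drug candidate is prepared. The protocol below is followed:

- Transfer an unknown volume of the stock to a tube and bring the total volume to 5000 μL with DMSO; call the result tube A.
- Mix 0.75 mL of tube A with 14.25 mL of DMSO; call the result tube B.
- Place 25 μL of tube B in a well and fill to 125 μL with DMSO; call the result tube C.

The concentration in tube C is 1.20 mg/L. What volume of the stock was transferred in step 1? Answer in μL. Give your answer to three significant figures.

500 μL

Step 1: v brought to 5000 μL → factor = 5000 μL/v
Step 2: 0.75 mL + 14.25 mL = 15 mL total → factor 15/0.75 = 20
Step 3: 25 μL brought to 125 μL → factor 125/25 = 5
Product of known-step factors = 100
Overall factor = 1.20 mg/mL / (1.20 mg/L) = 1000
Step-1 factor = 1000 / 100 = 10
v = 5000 μL / 10 = 500 μL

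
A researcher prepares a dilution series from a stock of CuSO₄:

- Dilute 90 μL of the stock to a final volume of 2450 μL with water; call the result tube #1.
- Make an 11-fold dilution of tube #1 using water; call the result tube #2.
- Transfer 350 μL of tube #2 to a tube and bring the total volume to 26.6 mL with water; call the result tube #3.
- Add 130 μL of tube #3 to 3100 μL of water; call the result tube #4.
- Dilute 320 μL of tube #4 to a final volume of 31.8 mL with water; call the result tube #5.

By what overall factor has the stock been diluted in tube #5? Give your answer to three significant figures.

Step 1: 90 μL brought to 2450 μL → factor 2450/90 = 27.222
Step 2: 11-fold → factor 11
Step 3: 350 μL brought to 26.6 mL → factor 26600/350 = 76
Step 4: 130 μL + 3100 μL = 3230 μL total → factor 3230/130 = 24.846
Step 5: 320 μL brought to 31.8 mL → factor 31800/320 = 99.375
Overall dilution factor = 27.222 × 11 × 76 × 24.846 × 99.375 = 5.6191 × 10^7

5.62 × 10^7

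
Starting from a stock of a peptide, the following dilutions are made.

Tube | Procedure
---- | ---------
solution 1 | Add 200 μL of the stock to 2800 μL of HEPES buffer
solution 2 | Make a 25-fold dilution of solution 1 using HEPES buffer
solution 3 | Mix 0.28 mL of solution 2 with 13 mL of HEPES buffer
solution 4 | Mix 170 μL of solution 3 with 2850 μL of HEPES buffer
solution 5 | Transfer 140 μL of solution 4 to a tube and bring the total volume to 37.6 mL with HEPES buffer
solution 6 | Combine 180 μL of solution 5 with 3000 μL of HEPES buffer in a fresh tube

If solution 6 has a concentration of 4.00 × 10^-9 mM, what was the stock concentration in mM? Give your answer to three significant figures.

Step 1: 200 μL + 2800 μL = 3000 μL total → factor 3000/200 = 15
Step 2: 25-fold → factor 25
Step 3: 0.28 mL + 13 mL = 13.28 mL total → factor 13.28/0.28 = 47.429
Step 4: 170 μL + 2850 μL = 3020 μL total → factor 3020/170 = 17.765
Step 5: 140 μL brought to 37.6 mL → factor 37600/140 = 268.57
Step 6: 180 μL + 3000 μL = 3180 μL total → factor 3180/180 = 17.667
Overall dilution factor = 15 × 25 × 47.429 × 17.765 × 268.57 × 17.667 = 1.4991 × 10^9
Stock = 4.00 × 10^-9 mM × 1.4991 × 10^9 = 6.00 mM

6.00 mM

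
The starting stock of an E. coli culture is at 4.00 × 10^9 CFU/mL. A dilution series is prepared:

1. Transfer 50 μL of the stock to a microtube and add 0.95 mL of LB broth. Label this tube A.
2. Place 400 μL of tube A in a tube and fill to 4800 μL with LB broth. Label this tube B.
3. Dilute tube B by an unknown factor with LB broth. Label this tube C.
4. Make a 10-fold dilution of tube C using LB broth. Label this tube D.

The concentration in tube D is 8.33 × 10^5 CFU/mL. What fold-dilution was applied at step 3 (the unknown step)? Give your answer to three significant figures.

Step 1: 50 μL + 0.95 mL = 1000 μL total → factor 1000/50 = 20
Step 2: 400 μL brought to 4800 μL → factor 4800/400 = 12
Step 3: unknown factor x
Step 4: 10-fold → factor 10
Product of known-step factors = 2400
Overall factor = 4.00 × 10^9 CFU/mL / (8.33 × 10^5 CFU/mL) = 4801.9
x = 4801.9 / 2400 = 2.00

2.00-fold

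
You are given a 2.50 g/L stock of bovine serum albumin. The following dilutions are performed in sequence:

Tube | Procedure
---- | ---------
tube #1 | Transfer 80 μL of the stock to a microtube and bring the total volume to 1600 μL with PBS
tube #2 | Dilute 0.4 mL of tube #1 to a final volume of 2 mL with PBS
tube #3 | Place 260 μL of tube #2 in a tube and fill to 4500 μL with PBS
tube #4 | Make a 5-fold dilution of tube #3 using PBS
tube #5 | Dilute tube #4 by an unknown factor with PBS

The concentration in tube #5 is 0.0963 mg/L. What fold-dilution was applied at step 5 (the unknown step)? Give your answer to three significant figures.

Step 1: 80 μL brought to 1600 μL → factor 1600/80 = 20
Step 2: 0.4 mL brought to 2 mL → factor 2/0.4 = 5
Step 3: 260 μL brought to 4500 μL → factor 4500/260 = 17.308
Step 4: 5-fold → factor 5
Step 5: unknown factor x
Product of known-step factors = 8653.8
Overall factor = 2.50 g/L / (0.0963 mg/L) = 25961
x = 25961 / 8653.8 = 3.00

3.00-fold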